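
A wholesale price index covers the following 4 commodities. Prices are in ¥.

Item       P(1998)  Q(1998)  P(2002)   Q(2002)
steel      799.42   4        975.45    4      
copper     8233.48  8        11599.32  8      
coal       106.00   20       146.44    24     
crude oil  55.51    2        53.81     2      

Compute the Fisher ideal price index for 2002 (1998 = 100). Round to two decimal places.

139.88

Laspeyres component (base-period weights):
ΣP(2002)Q(1998) = 975.45×4 + 11599.32×8 + 146.44×20 + 53.81×2 = 3901.8 + 92794.56 + 2928.8 + 107.62 = 99732.78
ΣP(1998)Q(1998) = 799.42×4 + 8233.48×8 + 106.00×20 + 55.51×2 = 3197.68 + 65867.84 + 2120 + 111.02 = 71296.54
L = 99732.78 / 71296.54 × 100 = 139.8845
Paasche component (current-period weights):
ΣP(2002)Q(2002) = 975.45×4 + 11599.32×8 + 146.44×24 + 53.81×2 = 3901.8 + 92794.56 + 3514.56 + 107.62 = 100318.54
ΣP(1998)Q(2002) = 799.42×4 + 8233.48×8 + 106.00×24 + 55.51×2 = 3197.68 + 65867.84 + 2544 + 111.02 = 71720.54
P = 100318.54 / 71720.54 × 100 = 139.8742
Fisher = √(L × P) = √(139.8845 × 139.8742) = 139.8793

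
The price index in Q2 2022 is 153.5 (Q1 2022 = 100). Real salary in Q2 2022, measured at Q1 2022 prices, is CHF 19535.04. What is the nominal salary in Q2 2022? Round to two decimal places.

Nominal = Real × (Index/100) = 19535.04 × (153.5/100)
        = 19535.04 × 1.535 = 29986.2864

29986.29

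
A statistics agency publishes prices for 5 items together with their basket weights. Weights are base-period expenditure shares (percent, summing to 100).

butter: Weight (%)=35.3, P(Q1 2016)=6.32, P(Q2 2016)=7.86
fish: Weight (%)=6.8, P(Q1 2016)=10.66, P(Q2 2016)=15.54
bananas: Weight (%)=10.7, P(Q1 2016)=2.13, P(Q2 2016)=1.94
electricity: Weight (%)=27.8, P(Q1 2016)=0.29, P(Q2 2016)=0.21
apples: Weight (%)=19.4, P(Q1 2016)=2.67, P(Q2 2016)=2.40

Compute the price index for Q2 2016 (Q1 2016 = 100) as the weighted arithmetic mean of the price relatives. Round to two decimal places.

101.13

butter: 35.3 × (7.86/6.32) = 35.3 × 1.243671 = 43.9016
fish: 6.8 × (15.54/10.66) = 6.8 × 1.457786 = 9.9129
bananas: 10.7 × (1.94/2.13) = 10.7 × 0.910798 = 9.7455
electricity: 27.8 × (0.21/0.29) = 27.8 × 0.724138 = 20.1310
apples: 19.4 × (2.40/2.67) = 19.4 × 0.898876 = 17.4382
Index = Σ wᵢ·(p₁ᵢ/p₀ᵢ) = 43.9016 + 9.9129 + 9.7455 + 20.1310 + 17.4382 = 101.1293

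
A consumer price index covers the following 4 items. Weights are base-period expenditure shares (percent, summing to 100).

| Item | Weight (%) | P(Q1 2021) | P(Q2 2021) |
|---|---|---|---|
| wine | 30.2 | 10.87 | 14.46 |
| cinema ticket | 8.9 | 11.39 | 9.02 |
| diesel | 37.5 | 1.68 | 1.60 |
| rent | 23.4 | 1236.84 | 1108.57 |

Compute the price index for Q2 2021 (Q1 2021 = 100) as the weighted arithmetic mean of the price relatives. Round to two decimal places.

wine: 30.2 × (14.46/10.87) = 30.2 × 1.330267 = 40.1741
cinema ticket: 8.9 × (9.02/11.39) = 8.9 × 0.791923 = 7.0481
diesel: 37.5 × (1.60/1.68) = 37.5 × 0.952381 = 35.7143
rent: 23.4 × (1108.57/1236.84) = 23.4 × 0.896292 = 20.9732
Index = Σ wᵢ·(p₁ᵢ/p₀ᵢ) = 40.1741 + 7.0481 + 35.7143 + 20.9732 = 103.9097

103.91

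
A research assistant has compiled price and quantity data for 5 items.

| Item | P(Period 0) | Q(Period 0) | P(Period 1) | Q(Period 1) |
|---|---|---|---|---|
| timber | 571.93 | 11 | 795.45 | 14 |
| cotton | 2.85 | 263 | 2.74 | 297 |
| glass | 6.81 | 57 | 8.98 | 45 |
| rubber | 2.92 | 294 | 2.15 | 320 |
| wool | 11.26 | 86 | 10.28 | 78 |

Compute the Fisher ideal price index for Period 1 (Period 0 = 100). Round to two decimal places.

125.20

Laspeyres component (base-period weights):
ΣP(Period 1)Q(Period 0) = 795.45×11 + 2.74×263 + 8.98×57 + 2.15×294 + 10.28×86 = 8749.95 + 720.62 + 511.86 + 632.1 + 884.08 = 11498.61
ΣP(Period 0)Q(Period 0) = 571.93×11 + 2.85×263 + 6.81×57 + 2.92×294 + 11.26×86 = 6291.23 + 749.55 + 388.17 + 858.48 + 968.36 = 9255.79
L = 11498.61 / 9255.79 × 100 = 124.2315
Paasche component (current-period weights):
ΣP(Period 1)Q(Period 1) = 795.45×14 + 2.74×297 + 8.98×45 + 2.15×320 + 10.28×78 = 11136.3 + 813.78 + 404.1 + 688 + 801.84 = 13844.02
ΣP(Period 0)Q(Period 1) = 571.93×14 + 2.85×297 + 6.81×45 + 2.92×320 + 11.26×78 = 8007.02 + 846.45 + 306.45 + 934.4 + 878.28 = 10972.6
P = 13844.02 / 10972.6 × 100 = 126.1690
Fisher = √(L × P) = √(124.2315 × 126.1690) = 125.1965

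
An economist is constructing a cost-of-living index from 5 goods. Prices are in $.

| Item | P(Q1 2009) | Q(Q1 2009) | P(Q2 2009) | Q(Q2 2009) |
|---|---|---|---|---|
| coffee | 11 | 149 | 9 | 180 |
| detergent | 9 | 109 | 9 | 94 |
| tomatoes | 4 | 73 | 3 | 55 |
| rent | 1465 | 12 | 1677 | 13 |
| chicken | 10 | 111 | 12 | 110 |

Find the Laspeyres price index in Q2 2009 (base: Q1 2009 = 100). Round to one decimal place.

Laspeyres price index uses base-period quantities as weights.
ΣP(Q2 2009)·Q(Q1 2009) = 9×149 + 9×109 + 3×73 + 1677×12 + 12×111 = 1341 + 981 + 219 + 20124 + 1332 = 23997
ΣP(Q1 2009)·Q(Q1 2009) = 11×149 + 9×109 + 4×73 + 1465×12 + 10×111 = 1639 + 981 + 292 + 17580 + 1110 = 21602
Index = 23997 / 21602 × 100 = 111.0869

111.1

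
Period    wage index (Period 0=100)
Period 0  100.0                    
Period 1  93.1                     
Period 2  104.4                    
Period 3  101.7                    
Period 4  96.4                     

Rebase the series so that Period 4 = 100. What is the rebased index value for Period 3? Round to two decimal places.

Rebased(Period 3) = 101.7 / 96.4 × 100 = 105.4979

105.50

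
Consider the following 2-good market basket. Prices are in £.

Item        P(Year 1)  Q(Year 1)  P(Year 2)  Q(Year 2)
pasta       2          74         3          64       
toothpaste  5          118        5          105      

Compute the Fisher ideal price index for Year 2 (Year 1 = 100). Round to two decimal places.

109.91

Laspeyres component (base-period weights):
ΣP(Year 2)Q(Year 1) = 3×74 + 5×118 = 222 + 590 = 812
ΣP(Year 1)Q(Year 1) = 2×74 + 5×118 = 148 + 590 = 738
L = 812 / 738 × 100 = 110.0271
Paasche component (current-period weights):
ΣP(Year 2)Q(Year 2) = 3×64 + 5×105 = 192 + 525 = 717
ΣP(Year 1)Q(Year 2) = 2×64 + 5×105 = 128 + 525 = 653
P = 717 / 653 × 100 = 109.8009
Fisher = √(L × P) = √(110.0271 × 109.8009) = 109.9140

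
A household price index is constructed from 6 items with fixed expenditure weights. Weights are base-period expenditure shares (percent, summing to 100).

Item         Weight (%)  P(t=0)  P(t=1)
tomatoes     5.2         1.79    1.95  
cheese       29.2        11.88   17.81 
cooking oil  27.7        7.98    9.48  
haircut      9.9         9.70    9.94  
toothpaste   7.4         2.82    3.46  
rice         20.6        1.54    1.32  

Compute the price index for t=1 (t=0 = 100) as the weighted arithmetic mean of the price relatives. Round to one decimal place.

119.2

tomatoes: 5.2 × (1.95/1.79) = 5.2 × 1.089385 = 5.6648
cheese: 29.2 × (17.81/11.88) = 29.2 × 1.499158 = 43.7754
cooking oil: 27.7 × (9.48/7.98) = 27.7 × 1.187970 = 32.9068
haircut: 9.9 × (9.94/9.70) = 9.9 × 1.024742 = 10.1449
toothpaste: 7.4 × (3.46/2.82) = 7.4 × 1.226950 = 9.0794
rice: 20.6 × (1.32/1.54) = 20.6 × 0.857143 = 17.6571
Index = Σ wᵢ·(p₁ᵢ/p₀ᵢ) = 5.6648 + 43.7754 + 32.9068 + 10.1449 + 9.0794 + 17.6571 = 119.2285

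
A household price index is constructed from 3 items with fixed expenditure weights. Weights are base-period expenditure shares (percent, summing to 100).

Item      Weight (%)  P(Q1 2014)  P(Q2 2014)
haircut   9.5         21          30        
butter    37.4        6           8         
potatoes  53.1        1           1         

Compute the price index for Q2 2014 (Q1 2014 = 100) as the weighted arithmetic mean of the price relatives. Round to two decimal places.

haircut: 9.5 × (30/21) = 9.5 × 1.428571 = 13.5714
butter: 37.4 × (8/6) = 37.4 × 1.333333 = 49.8667
potatoes: 53.1 × (1/1) = 53.1 × 1.000000 = 53.1000
Index = Σ wᵢ·(p₁ᵢ/p₀ᵢ) = 13.5714 + 49.8667 + 53.1000 = 116.5381

116.54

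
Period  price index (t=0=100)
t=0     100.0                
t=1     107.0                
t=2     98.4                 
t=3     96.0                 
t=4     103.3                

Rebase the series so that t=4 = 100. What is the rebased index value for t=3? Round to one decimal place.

Rebased(t=3) = 96.0 / 103.3 × 100 = 92.9332

92.9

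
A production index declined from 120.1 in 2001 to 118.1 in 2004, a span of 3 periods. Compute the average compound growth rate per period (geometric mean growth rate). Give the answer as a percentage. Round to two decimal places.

-0.56%

Growth factor = (118.1/120.1)^(1/3) = (0.983347)^(1/3) = 0.994418
Growth rate = 0.994418 − 1 = -0.005582 = -0.5582%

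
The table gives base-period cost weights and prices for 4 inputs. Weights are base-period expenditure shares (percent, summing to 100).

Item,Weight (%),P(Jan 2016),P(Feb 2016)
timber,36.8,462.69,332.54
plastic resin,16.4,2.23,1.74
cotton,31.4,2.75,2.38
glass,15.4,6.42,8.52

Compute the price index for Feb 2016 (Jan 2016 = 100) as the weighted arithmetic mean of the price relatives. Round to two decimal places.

timber: 36.8 × (332.54/462.69) = 36.8 × 0.718710 = 26.4485
plastic resin: 16.4 × (1.74/2.23) = 16.4 × 0.780269 = 12.7964
cotton: 31.4 × (2.38/2.75) = 31.4 × 0.865455 = 27.1753
glass: 15.4 × (8.52/6.42) = 15.4 × 1.327103 = 20.4374
Index = Σ wᵢ·(p₁ᵢ/p₀ᵢ) = 26.4485 + 12.7964 + 27.1753 + 20.4374 = 86.8576

86.86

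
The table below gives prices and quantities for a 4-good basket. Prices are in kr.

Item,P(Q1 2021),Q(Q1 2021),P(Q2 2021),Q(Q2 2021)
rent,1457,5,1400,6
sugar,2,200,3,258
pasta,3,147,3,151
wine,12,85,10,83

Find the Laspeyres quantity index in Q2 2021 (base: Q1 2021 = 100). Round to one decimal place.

117.1

Laspeyres quantity index uses base-period prices as weights.
ΣP(Q1 2021)·Q(Q2 2021) = 1457×6 + 2×258 + 3×151 + 12×83 = 8742 + 516 + 453 + 996 = 10707
ΣP(Q1 2021)·Q(Q1 2021) = 1457×5 + 2×200 + 3×147 + 12×85 = 7285 + 400 + 441 + 1020 = 9146
Index = 10707 / 9146 × 100 = 117.0676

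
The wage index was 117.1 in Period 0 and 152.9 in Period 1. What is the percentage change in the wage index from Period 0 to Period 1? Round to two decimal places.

30.57%

Change = (152.9 − 117.1) / 117.1 × 100
       = 35.8 / 117.1 × 100 = 30.5722%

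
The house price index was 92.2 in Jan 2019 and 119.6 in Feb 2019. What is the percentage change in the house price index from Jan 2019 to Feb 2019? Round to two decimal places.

29.72%

Change = (119.6 − 92.2) / 92.2 × 100
       = 27.4 / 92.2 × 100 = 29.7180%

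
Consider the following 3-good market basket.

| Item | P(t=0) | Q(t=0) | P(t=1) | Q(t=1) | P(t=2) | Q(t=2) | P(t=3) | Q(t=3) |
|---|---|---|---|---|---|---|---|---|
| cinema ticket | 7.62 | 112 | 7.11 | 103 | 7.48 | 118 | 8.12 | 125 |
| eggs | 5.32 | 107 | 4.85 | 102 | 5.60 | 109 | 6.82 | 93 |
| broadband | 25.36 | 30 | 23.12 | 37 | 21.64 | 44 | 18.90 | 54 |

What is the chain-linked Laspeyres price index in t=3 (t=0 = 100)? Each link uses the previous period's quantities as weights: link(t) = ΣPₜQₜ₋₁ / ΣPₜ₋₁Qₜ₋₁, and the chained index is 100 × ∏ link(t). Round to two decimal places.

Link t=0→t=1:
ΣP(t=1)Q(t=0) = 7.11×112 + 4.85×107 + 23.12×30 = 796.32 + 518.95 + 693.6 = 2008.87
ΣP(t=0)Q(t=0) = 7.62×112 + 5.32×107 + 25.36×30 = 853.44 + 569.24 + 760.8 = 2183.48
link = 2008.87/2183.48 = 0.920031
Link t=1→t=2:
ΣP(t=2)Q(t=1) = 7.48×103 + 5.60×102 + 21.64×37 = 770.44 + 571.2 + 800.68 = 2142.32
ΣP(t=1)Q(t=1) = 7.11×103 + 4.85×102 + 23.12×37 = 732.33 + 494.7 + 855.44 = 2082.47
link = 2142.32/2082.47 = 1.028740
Link t=2→t=3:
ΣP(t=3)Q(t=2) = 8.12×118 + 6.82×109 + 18.90×44 = 958.16 + 743.38 + 831.6 = 2533.14
ΣP(t=2)Q(t=2) = 7.48×118 + 5.60×109 + 21.64×44 = 882.64 + 610.4 + 952.16 = 2445.2
link = 2533.14/2445.2 = 1.035964
Chained index = 100 × 0.920031 × 1.028740 × 1.035964 = 98.0512

98.05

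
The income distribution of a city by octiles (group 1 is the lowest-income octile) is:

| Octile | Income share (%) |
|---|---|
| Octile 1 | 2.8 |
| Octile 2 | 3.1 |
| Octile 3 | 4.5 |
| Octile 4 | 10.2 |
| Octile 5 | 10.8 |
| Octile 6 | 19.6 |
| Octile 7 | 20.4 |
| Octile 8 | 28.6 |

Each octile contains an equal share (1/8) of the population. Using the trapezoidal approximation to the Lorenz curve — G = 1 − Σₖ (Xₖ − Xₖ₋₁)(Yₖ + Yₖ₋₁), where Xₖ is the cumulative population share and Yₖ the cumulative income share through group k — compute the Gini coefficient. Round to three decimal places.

0.391

Cumulative income shares Yₖ: 0.0280, 0.0590, 0.1040, 0.2060, 0.3140, 0.5100, 0.7140, 1.0000
Σ (Xₖ−Xₖ₋₁)(Yₖ+Yₖ₋₁) = (1/8)(0.0280+0.0000) + (1/8)(0.0590+0.0280) + (1/8)(0.1040+0.0590) + (1/8)(0.2060+0.1040) + (1/8)(0.3140+0.2060) + (1/8)(0.5100+0.3140) + (1/8)(0.7140+0.5100) + (1/8)(1.0000+0.7140)
  = 0.0035 + 0.0109 + 0.0204 + 0.0387 + 0.0650 + 0.1030 + 0.1530 + 0.2142 = 0.6088
G = 1 − 0.6088 = 0.3912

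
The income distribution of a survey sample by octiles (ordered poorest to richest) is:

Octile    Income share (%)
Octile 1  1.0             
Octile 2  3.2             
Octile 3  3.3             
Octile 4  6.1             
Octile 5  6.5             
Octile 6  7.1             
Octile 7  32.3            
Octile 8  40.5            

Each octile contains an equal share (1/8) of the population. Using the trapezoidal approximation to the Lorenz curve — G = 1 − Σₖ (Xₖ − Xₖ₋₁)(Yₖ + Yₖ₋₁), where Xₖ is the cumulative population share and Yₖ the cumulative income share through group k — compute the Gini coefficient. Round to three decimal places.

0.542

Cumulative income shares Yₖ: 0.0100, 0.0420, 0.0750, 0.1360, 0.2010, 0.2720, 0.5950, 1.0000
Σ (Xₖ−Xₖ₋₁)(Yₖ+Yₖ₋₁) = (1/8)(0.0100+0.0000) + (1/8)(0.0420+0.0100) + (1/8)(0.0750+0.0420) + (1/8)(0.1360+0.0750) + (1/8)(0.2010+0.1360) + (1/8)(0.2720+0.2010) + (1/8)(0.5950+0.2720) + (1/8)(1.0000+0.5950)
  = 0.0013 + 0.0065 + 0.0146 + 0.0264 + 0.0421 + 0.0591 + 0.1084 + 0.1994 = 0.4577
G = 1 − 0.4577 = 0.5423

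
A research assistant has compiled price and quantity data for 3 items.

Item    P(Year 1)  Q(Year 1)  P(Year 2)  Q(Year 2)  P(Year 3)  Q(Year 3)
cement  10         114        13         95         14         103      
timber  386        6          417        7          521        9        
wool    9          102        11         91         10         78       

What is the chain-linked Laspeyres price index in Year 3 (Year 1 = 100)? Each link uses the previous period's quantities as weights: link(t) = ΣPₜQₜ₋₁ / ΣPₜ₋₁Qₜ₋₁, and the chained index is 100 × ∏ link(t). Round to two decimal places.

133.31

Link Year 1→Year 2:
ΣP(Year 2)Q(Year 1) = 13×114 + 417×6 + 11×102 = 1482 + 2502 + 1122 = 5106
ΣP(Year 1)Q(Year 1) = 10×114 + 386×6 + 9×102 = 1140 + 2316 + 918 = 4374
link = 5106/4374 = 1.167353
Link Year 2→Year 3:
ΣP(Year 3)Q(Year 2) = 14×95 + 521×7 + 10×91 = 1330 + 3647 + 910 = 5887
ΣP(Year 2)Q(Year 2) = 13×95 + 417×7 + 11×91 = 1235 + 2919 + 1001 = 5155
link = 5887/5155 = 1.141998
Chained index = 100 × 1.167353 × 1.141998 = 133.3114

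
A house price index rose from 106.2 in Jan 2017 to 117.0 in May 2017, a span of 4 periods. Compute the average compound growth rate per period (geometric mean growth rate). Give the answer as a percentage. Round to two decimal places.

2.45%

Growth factor = (117.0/106.2)^(1/4) = (1.101695)^(1/4) = 1.024508
Growth rate = 1.024508 − 1 = 0.024508 = 2.4508%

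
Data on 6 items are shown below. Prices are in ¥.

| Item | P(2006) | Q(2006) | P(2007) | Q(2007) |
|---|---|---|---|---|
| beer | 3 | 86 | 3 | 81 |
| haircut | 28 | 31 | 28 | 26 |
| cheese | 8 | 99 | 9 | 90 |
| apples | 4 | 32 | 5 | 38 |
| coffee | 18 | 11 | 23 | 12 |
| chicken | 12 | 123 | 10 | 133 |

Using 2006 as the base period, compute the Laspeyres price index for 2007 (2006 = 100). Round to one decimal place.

Laspeyres price index uses base-period quantities as weights.
ΣP(2007)·Q(2006) = 3×86 + 28×31 + 9×99 + 5×32 + 23×11 + 10×123 = 258 + 868 + 891 + 160 + 253 + 1230 = 3660
ΣP(2006)·Q(2006) = 3×86 + 28×31 + 8×99 + 4×32 + 18×11 + 12×123 = 258 + 868 + 792 + 128 + 198 + 1476 = 3720
Index = 3660 / 3720 × 100 = 98.3871

98.4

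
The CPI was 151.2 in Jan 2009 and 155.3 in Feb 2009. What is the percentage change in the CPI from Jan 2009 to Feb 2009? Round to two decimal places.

2.71%

Change = (155.3 − 151.2) / 151.2 × 100
       = 4.1 / 151.2 × 100 = 2.7116%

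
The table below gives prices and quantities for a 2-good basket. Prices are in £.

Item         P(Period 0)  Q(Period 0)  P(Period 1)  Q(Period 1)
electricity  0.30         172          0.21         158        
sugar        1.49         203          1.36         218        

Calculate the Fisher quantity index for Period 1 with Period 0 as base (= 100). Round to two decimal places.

105.36

Laspeyres component (base-period weights):
ΣP(Period 0)Q(Period 1) = 0.30×158 + 1.49×218 = 47.4 + 324.82 = 372.22
ΣP(Period 0)Q(Period 0) = 0.30×172 + 1.49×203 = 51.6 + 302.47 = 354.07
L = 372.22 / 354.07 × 100 = 105.1261
Paasche component (current-period weights):
ΣP(Period 1)Q(Period 1) = 0.21×158 + 1.36×218 = 33.18 + 296.48 = 329.66
ΣP(Period 1)Q(Period 0) = 0.21×172 + 1.36×203 = 36.12 + 276.08 = 312.2
P = 329.66 / 312.2 × 100 = 105.5926
Fisher = √(L × P) = √(105.1261 × 105.5926) = 105.3591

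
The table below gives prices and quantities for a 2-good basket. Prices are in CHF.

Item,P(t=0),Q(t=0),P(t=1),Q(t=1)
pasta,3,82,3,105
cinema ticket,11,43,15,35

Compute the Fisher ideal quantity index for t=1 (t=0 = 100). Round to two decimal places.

Laspeyres component (base-period weights):
ΣP(t=0)Q(t=1) = 3×105 + 11×35 = 315 + 385 = 700
ΣP(t=0)Q(t=0) = 3×82 + 11×43 = 246 + 473 = 719
L = 700 / 719 × 100 = 97.3574
Paasche component (current-period weights):
ΣP(t=1)Q(t=1) = 3×105 + 15×35 = 315 + 525 = 840
ΣP(t=1)Q(t=0) = 3×82 + 15×43 = 246 + 645 = 891
P = 840 / 891 × 100 = 94.2761
Fisher = √(L × P) = √(97.3574 × 94.2761) = 95.8044

95.80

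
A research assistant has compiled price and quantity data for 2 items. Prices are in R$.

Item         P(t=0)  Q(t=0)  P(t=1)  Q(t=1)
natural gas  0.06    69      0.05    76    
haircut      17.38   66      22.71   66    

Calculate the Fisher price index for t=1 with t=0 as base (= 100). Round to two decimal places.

Laspeyres component (base-period weights):
ΣP(t=1)Q(t=0) = 0.05×69 + 22.71×66 = 3.45 + 1498.86 = 1502.31
ΣP(t=0)Q(t=0) = 0.06×69 + 17.38×66 = 4.14 + 1147.08 = 1151.22
L = 1502.31 / 1151.22 × 100 = 130.4972
Paasche component (current-period weights):
ΣP(t=1)Q(t=1) = 0.05×76 + 22.71×66 = 3.8 + 1498.86 = 1502.66
ΣP(t=0)Q(t=1) = 0.06×76 + 17.38×66 = 4.56 + 1147.08 = 1151.64
P = 1502.66 / 1151.64 × 100 = 130.4800
Fisher = √(L × P) = √(130.4972 × 130.4800) = 130.4886

130.49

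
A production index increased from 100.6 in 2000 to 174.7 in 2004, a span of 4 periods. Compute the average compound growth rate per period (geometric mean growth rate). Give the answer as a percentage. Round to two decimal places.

14.80%

Growth factor = (174.7/100.6)^(1/4) = (1.736581)^(1/4) = 1.147952
Growth rate = 1.147952 − 1 = 0.147952 = 14.7952%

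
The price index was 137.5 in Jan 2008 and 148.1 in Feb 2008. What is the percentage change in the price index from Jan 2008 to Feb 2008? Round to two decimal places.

Change = (148.1 − 137.5) / 137.5 × 100
       = 10.6 / 137.5 × 100 = 7.7091%

7.71%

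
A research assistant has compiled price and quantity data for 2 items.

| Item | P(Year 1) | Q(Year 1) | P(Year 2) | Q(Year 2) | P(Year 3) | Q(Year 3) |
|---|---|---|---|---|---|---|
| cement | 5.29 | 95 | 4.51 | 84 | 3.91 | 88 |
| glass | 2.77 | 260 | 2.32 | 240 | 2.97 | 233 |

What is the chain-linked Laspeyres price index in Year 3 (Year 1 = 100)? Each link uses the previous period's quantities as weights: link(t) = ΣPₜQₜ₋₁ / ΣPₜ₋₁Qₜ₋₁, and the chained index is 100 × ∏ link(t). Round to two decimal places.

Link Year 1→Year 2:
ΣP(Year 2)Q(Year 1) = 4.51×95 + 2.32×260 = 428.45 + 603.2 = 1031.65
ΣP(Year 1)Q(Year 1) = 5.29×95 + 2.77×260 = 502.55 + 720.2 = 1222.75
link = 1031.65/1222.75 = 0.843713
Link Year 2→Year 3:
ΣP(Year 3)Q(Year 2) = 3.91×84 + 2.97×240 = 328.44 + 712.8 = 1041.24
ΣP(Year 2)Q(Year 2) = 4.51×84 + 2.32×240 = 378.84 + 556.8 = 935.64
link = 1041.24/935.64 = 1.112864
Chained index = 100 × 0.843713 × 1.112864 = 93.8938

93.89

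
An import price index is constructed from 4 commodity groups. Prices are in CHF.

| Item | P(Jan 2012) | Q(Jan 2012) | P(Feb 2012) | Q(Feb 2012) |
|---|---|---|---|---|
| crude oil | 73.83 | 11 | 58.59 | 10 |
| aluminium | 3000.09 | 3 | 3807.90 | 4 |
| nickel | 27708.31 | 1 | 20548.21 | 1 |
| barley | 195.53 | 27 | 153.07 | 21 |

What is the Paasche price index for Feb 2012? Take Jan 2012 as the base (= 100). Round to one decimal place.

88.8

Paasche price index uses current-period quantities as weights.
ΣP(Feb 2012)·Q(Feb 2012) = 58.59×10 + 3807.90×4 + 20548.21×1 + 153.07×21 = 585.9 + 15231.6 + 20548.21 + 3214.47 = 39580.18
ΣP(Jan 2012)·Q(Feb 2012) = 73.83×10 + 3000.09×4 + 27708.31×1 + 195.53×21 = 738.3 + 12000.36 + 27708.31 + 4106.13 = 44553.1
Index = 39580.18 / 44553.1 × 100 = 88.8382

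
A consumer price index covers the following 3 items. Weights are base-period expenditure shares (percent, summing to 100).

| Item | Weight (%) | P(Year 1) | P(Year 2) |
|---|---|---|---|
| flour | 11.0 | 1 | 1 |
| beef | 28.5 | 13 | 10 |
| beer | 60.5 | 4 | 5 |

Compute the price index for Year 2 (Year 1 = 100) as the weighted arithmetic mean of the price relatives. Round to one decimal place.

108.5

flour: 11.0 × (1/1) = 11.0 × 1.000000 = 11.0000
beef: 28.5 × (10/13) = 28.5 × 0.769231 = 21.9231
beer: 60.5 × (5/4) = 60.5 × 1.250000 = 75.6250
Index = Σ wᵢ·(p₁ᵢ/p₀ᵢ) = 11.0000 + 21.9231 + 75.6250 = 108.5481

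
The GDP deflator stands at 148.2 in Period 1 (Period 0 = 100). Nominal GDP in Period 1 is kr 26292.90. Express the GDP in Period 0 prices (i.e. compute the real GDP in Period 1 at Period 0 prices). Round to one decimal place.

17741.5

Real = Nominal ÷ (Index/100) = 26292.90 ÷ (148.2/100)
     = 26292.90 ÷ 1.482 = 17741.4980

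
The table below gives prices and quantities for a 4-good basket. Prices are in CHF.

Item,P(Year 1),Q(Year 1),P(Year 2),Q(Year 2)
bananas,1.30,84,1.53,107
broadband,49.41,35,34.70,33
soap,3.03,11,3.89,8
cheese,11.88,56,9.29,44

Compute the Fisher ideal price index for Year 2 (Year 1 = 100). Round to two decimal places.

Laspeyres component (base-period weights):
ΣP(Year 2)Q(Year 1) = 1.53×84 + 34.70×35 + 3.89×11 + 9.29×56 = 128.52 + 1214.5 + 42.79 + 520.24 = 1906.05
ΣP(Year 1)Q(Year 1) = 1.30×84 + 49.41×35 + 3.03×11 + 11.88×56 = 109.2 + 1729.35 + 33.33 + 665.28 = 2537.16
L = 1906.05 / 2537.16 × 100 = 75.1253
Paasche component (current-period weights):
ΣP(Year 2)Q(Year 2) = 1.53×107 + 34.70×33 + 3.89×8 + 9.29×44 = 163.71 + 1145.1 + 31.12 + 408.76 = 1748.69
ΣP(Year 1)Q(Year 2) = 1.30×107 + 49.41×33 + 3.03×8 + 11.88×44 = 139.1 + 1630.53 + 24.24 + 522.72 = 2316.59
P = 1748.69 / 2316.59 × 100 = 75.4855
Fisher = √(L × P) = √(75.1253 × 75.4855) = 75.3052

75.31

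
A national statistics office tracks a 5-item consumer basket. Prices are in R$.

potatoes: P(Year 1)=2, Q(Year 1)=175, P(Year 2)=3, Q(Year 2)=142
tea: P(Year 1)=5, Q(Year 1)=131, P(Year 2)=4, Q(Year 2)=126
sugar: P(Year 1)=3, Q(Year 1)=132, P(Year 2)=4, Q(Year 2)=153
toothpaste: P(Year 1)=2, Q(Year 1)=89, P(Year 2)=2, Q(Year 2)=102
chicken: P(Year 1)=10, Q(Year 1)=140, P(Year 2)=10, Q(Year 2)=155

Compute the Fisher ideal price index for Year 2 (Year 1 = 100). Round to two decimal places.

Laspeyres component (base-period weights):
ΣP(Year 2)Q(Year 1) = 3×175 + 4×131 + 4×132 + 2×89 + 10×140 = 525 + 524 + 528 + 178 + 1400 = 3155
ΣP(Year 1)Q(Year 1) = 2×175 + 5×131 + 3×132 + 2×89 + 10×140 = 350 + 655 + 396 + 178 + 1400 = 2979
L = 3155 / 2979 × 100 = 105.9080
Paasche component (current-period weights):
ΣP(Year 2)Q(Year 2) = 3×142 + 4×126 + 4×153 + 2×102 + 10×155 = 426 + 504 + 612 + 204 + 1550 = 3296
ΣP(Year 1)Q(Year 2) = 2×142 + 5×126 + 3×153 + 2×102 + 10×155 = 284 + 630 + 459 + 204 + 1550 = 3127
P = 3296 / 3127 × 100 = 105.4045
Fisher = √(L × P) = √(105.9080 × 105.4045) = 105.6560

105.66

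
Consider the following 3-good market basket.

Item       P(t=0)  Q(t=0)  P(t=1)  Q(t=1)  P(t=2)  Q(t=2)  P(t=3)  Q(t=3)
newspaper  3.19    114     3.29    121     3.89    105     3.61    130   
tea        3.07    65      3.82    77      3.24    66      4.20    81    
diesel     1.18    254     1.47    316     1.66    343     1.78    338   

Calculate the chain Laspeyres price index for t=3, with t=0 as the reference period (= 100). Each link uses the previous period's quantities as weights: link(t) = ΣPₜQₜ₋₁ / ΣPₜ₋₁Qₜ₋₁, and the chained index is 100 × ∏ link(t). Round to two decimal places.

132.13

Link t=0→t=1:
ΣP(t=1)Q(t=0) = 3.29×114 + 3.82×65 + 1.47×254 = 375.06 + 248.3 + 373.38 = 996.74
ΣP(t=0)Q(t=0) = 3.19×114 + 3.07×65 + 1.18×254 = 363.66 + 199.55 + 299.72 = 862.93
link = 996.74/862.93 = 1.155065
Link t=1→t=2:
ΣP(t=2)Q(t=1) = 3.89×121 + 3.24×77 + 1.66×316 = 470.69 + 249.48 + 524.56 = 1244.73
ΣP(t=1)Q(t=1) = 3.29×121 + 3.82×77 + 1.47×316 = 398.09 + 294.14 + 464.52 = 1156.75
link = 1244.73/1156.75 = 1.076058
Link t=2→t=3:
ΣP(t=3)Q(t=2) = 3.61×105 + 4.20×66 + 1.78×343 = 379.05 + 277.2 + 610.54 = 1266.79
ΣP(t=2)Q(t=2) = 3.89×105 + 3.24×66 + 1.66×343 = 408.45 + 213.84 + 569.38 = 1191.67
link = 1266.79/1191.67 = 1.063038
Chained index = 100 × 1.155065 × 1.076058 × 1.063038 = 132.1267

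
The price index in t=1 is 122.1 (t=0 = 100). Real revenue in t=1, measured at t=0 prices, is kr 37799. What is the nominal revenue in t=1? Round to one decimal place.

46152.6

Nominal = Real × (Index/100) = 37799 × (122.1/100)
        = 37799 × 1.221 = 46152.5790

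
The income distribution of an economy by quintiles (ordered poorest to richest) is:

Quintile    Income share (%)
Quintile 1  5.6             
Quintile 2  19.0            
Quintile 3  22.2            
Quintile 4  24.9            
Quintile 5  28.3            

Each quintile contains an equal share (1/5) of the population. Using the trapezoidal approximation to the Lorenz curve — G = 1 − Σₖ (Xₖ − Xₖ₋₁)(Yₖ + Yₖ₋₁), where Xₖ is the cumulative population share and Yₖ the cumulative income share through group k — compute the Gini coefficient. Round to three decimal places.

0.205

Cumulative income shares Yₖ: 0.0560, 0.2460, 0.4680, 0.7170, 1.0000
Σ (Xₖ−Xₖ₋₁)(Yₖ+Yₖ₋₁) = (1/5)(0.0560+0.0000) + (1/5)(0.2460+0.0560) + (1/5)(0.4680+0.2460) + (1/5)(0.7170+0.4680) + (1/5)(1.0000+0.7170)
  = 0.0112 + 0.0604 + 0.1428 + 0.2370 + 0.3434 = 0.7948
G = 1 − 0.7948 = 0.2052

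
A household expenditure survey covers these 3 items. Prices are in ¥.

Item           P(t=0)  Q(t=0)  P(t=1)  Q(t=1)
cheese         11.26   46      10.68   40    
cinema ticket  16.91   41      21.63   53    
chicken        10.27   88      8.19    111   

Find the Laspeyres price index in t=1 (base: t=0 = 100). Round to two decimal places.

99.23

Laspeyres price index uses base-period quantities as weights.
ΣP(t=1)·Q(t=0) = 10.68×46 + 21.63×41 + 8.19×88 = 491.28 + 886.83 + 720.72 = 2098.83
ΣP(t=0)·Q(t=0) = 11.26×46 + 16.91×41 + 10.27×88 = 517.96 + 693.31 + 903.76 = 2115.03
Index = 2098.83 / 2115.03 × 100 = 99.2341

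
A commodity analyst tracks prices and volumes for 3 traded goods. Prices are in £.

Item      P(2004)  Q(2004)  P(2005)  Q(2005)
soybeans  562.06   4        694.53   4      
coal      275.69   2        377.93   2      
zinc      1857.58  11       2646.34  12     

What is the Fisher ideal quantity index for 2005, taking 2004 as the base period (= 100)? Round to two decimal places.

Laspeyres component (base-period weights):
ΣP(2004)Q(2005) = 562.06×4 + 275.69×2 + 1857.58×12 = 2248.24 + 551.38 + 22290.96 = 25090.58
ΣP(2004)Q(2004) = 562.06×4 + 275.69×2 + 1857.58×11 = 2248.24 + 551.38 + 20433.38 = 23233
L = 25090.58 / 23233 × 100 = 107.9954
Paasche component (current-period weights):
ΣP(2005)Q(2005) = 694.53×4 + 377.93×2 + 2646.34×12 = 2778.12 + 755.86 + 31756.08 = 35290.06
ΣP(2005)Q(2004) = 694.53×4 + 377.93×2 + 2646.34×11 = 2778.12 + 755.86 + 29109.74 = 32643.72
P = 35290.06 / 32643.72 × 100 = 108.1067
Fisher = √(L × P) = √(107.9954 × 108.1067) = 108.0511

108.05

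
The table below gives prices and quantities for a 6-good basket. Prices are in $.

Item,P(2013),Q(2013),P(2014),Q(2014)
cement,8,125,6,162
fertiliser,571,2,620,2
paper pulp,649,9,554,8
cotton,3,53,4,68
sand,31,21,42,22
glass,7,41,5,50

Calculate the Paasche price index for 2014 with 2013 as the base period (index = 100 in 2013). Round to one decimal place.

Paasche price index uses current-period quantities as weights.
ΣP(2014)·Q(2014) = 6×162 + 620×2 + 554×8 + 4×68 + 42×22 + 5×50 = 972 + 1240 + 4432 + 272 + 924 + 250 = 8090
ΣP(2013)·Q(2014) = 8×162 + 571×2 + 649×8 + 3×68 + 31×22 + 7×50 = 1296 + 1142 + 5192 + 204 + 682 + 350 = 8866
Index = 8090 / 8866 × 100 = 91.2475

91.2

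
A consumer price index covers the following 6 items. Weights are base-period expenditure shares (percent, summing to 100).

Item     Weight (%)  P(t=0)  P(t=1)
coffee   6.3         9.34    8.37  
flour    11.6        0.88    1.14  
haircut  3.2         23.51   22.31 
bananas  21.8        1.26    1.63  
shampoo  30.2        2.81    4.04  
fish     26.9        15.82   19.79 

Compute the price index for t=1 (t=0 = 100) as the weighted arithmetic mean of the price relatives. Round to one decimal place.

coffee: 6.3 × (8.37/9.34) = 6.3 × 0.896146 = 5.6457
flour: 11.6 × (1.14/0.88) = 11.6 × 1.295455 = 15.0273
haircut: 3.2 × (22.31/23.51) = 3.2 × 0.948958 = 3.0367
bananas: 21.8 × (1.63/1.26) = 21.8 × 1.293651 = 28.2016
shampoo: 30.2 × (4.04/2.81) = 30.2 × 1.437722 = 43.4192
fish: 26.9 × (19.79/15.82) = 26.9 × 1.250948 = 33.6505
Index = Σ wᵢ·(p₁ᵢ/p₀ᵢ) = 5.6457 + 15.0273 + 3.0367 + 28.2016 + 43.4192 + 33.6505 = 128.9810

129.0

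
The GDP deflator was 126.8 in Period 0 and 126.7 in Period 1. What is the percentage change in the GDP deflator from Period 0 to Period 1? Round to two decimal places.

Change = (126.7 − 126.8) / 126.8 × 100
       = -0.1 / 126.8 × 100 = -0.0789%

-0.08%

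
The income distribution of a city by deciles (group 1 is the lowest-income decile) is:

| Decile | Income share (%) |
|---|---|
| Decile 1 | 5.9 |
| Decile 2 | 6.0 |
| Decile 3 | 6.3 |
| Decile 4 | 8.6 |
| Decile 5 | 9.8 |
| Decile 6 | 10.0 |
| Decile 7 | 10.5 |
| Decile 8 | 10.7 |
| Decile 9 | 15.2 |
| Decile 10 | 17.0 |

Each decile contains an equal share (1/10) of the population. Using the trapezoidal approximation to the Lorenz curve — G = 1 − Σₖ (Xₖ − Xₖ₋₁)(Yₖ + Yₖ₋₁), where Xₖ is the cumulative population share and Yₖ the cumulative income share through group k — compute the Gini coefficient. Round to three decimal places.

0.192

Cumulative income shares Yₖ: 0.0590, 0.1190, 0.1820, 0.2680, 0.3660, 0.4660, 0.5710, 0.6780, 0.8300, 1.0000
Σ (Xₖ−Xₖ₋₁)(Yₖ+Yₖ₋₁) = (1/10)(0.0590+0.0000) + (1/10)(0.1190+0.0590) + (1/10)(0.1820+0.1190) + (1/10)(0.2680+0.1820) + (1/10)(0.3660+0.2680) + (1/10)(0.4660+0.3660) + (1/10)(0.5710+0.4660) + (1/10)(0.6780+0.5710) + (1/10)(0.8300+0.6780) + (1/10)(1.0000+0.8300)
  = 0.0059 + 0.0178 + 0.0301 + 0.0450 + 0.0634 + 0.0832 + 0.1037 + 0.1249 + 0.1508 + 0.1830 = 0.8078
G = 1 − 0.8078 = 0.1922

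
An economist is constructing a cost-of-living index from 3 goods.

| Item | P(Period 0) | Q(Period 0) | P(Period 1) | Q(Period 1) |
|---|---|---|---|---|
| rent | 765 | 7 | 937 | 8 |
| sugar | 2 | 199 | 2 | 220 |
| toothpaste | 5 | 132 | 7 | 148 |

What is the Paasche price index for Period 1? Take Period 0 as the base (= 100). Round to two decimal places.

122.90

Paasche price index uses current-period quantities as weights.
ΣP(Period 1)·Q(Period 1) = 937×8 + 2×220 + 7×148 = 7496 + 440 + 1036 = 8972
ΣP(Period 0)·Q(Period 1) = 765×8 + 2×220 + 5×148 = 6120 + 440 + 740 = 7300
Index = 8972 / 7300 × 100 = 122.9041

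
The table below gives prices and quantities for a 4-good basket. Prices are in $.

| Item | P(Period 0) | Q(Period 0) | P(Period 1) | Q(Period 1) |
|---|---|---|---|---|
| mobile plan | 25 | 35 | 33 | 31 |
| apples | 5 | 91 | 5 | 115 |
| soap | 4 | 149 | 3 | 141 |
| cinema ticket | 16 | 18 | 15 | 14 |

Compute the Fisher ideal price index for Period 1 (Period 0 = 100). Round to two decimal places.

Laspeyres component (base-period weights):
ΣP(Period 1)Q(Period 0) = 33×35 + 5×91 + 3×149 + 15×18 = 1155 + 455 + 447 + 270 = 2327
ΣP(Period 0)Q(Period 0) = 25×35 + 5×91 + 4×149 + 16×18 = 875 + 455 + 596 + 288 = 2214
L = 2327 / 2214 × 100 = 105.1039
Paasche component (current-period weights):
ΣP(Period 1)Q(Period 1) = 33×31 + 5×115 + 3×141 + 15×14 = 1023 + 575 + 423 + 210 = 2231
ΣP(Period 0)Q(Period 1) = 25×31 + 5×115 + 4×141 + 16×14 = 775 + 575 + 564 + 224 = 2138
P = 2231 / 2138 × 100 = 104.3499
Fisher = √(L × P) = √(105.1039 × 104.3499) = 104.7262

104.73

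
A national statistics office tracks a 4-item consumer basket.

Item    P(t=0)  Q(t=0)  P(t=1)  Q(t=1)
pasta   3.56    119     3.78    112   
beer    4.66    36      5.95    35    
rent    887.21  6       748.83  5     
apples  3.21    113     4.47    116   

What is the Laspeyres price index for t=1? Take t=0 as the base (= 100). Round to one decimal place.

Laspeyres price index uses base-period quantities as weights.
ΣP(t=1)·Q(t=0) = 3.78×119 + 5.95×36 + 748.83×6 + 4.47×113 = 449.82 + 214.2 + 4492.98 + 505.11 = 5662.11
ΣP(t=0)·Q(t=0) = 3.56×119 + 4.66×36 + 887.21×6 + 3.21×113 = 423.64 + 167.76 + 5323.26 + 362.73 = 6277.39
Index = 5662.11 / 6277.39 × 100 = 90.1985

90.2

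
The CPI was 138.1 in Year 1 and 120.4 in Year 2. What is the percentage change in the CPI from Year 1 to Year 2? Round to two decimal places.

-12.82%

Change = (120.4 − 138.1) / 138.1 × 100
       = -17.7 / 138.1 × 100 = -12.8168%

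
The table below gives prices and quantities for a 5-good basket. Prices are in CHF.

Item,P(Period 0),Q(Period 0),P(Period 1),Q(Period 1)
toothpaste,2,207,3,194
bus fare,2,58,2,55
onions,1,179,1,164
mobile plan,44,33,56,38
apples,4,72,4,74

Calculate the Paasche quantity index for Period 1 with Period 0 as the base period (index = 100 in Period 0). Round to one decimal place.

Paasche quantity index uses current-period prices as weights.
ΣP(Period 1)·Q(Period 1) = 3×194 + 2×55 + 1×164 + 56×38 + 4×74 = 582 + 110 + 164 + 2128 + 296 = 3280
ΣP(Period 1)·Q(Period 0) = 3×207 + 2×58 + 1×179 + 56×33 + 4×72 = 621 + 116 + 179 + 1848 + 288 = 3052
Index = 3280 / 3052 × 100 = 107.4705

107.5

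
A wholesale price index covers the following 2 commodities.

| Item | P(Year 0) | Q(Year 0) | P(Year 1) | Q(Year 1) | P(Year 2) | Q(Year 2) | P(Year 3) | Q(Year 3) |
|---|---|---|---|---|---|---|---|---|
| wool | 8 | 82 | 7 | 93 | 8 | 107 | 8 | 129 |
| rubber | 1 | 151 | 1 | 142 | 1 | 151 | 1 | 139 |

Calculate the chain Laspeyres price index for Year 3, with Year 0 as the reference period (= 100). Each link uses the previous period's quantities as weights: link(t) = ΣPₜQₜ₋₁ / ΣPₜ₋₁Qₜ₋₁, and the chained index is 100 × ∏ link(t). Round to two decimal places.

100.37

Link Year 0→Year 1:
ΣP(Year 1)Q(Year 0) = 7×82 + 1×151 = 574 + 151 = 725
ΣP(Year 0)Q(Year 0) = 8×82 + 1×151 = 656 + 151 = 807
link = 725/807 = 0.898389
Link Year 1→Year 2:
ΣP(Year 2)Q(Year 1) = 8×93 + 1×142 = 744 + 142 = 886
ΣP(Year 1)Q(Year 1) = 7×93 + 1×142 = 651 + 142 = 793
link = 886/793 = 1.117276
Link Year 2→Year 3:
ΣP(Year 3)Q(Year 2) = 8×107 + 1×151 = 856 + 151 = 1007
ΣP(Year 2)Q(Year 2) = 8×107 + 1×151 = 856 + 151 = 1007
link = 1007/1007 = 1.000000
Chained index = 100 × 0.898389 × 1.117276 × 1.000000 = 100.3749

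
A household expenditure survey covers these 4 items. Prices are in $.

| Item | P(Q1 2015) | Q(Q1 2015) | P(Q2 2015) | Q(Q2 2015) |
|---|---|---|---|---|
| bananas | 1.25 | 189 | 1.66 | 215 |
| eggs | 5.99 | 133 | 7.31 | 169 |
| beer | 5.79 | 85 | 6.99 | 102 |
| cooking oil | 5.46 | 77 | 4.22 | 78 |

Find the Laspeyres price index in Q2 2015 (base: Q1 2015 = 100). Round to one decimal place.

113.3

Laspeyres price index uses base-period quantities as weights.
ΣP(Q2 2015)·Q(Q1 2015) = 1.66×189 + 7.31×133 + 6.99×85 + 4.22×77 = 313.74 + 972.23 + 594.15 + 324.94 = 2205.06
ΣP(Q1 2015)·Q(Q1 2015) = 1.25×189 + 5.99×133 + 5.79×85 + 5.46×77 = 236.25 + 796.67 + 492.15 + 420.42 = 1945.49
Index = 2205.06 / 1945.49 × 100 = 113.3421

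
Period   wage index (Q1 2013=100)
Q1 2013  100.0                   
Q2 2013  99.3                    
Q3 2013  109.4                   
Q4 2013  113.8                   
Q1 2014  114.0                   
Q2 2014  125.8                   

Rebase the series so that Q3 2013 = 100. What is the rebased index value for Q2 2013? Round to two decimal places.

90.77

Rebased(Q2 2013) = 99.3 / 109.4 × 100 = 90.7678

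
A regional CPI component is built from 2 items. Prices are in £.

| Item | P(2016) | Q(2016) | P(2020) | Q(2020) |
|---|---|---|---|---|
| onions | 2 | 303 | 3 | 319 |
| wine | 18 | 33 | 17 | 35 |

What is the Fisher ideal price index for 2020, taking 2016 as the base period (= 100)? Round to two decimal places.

122.45

Laspeyres component (base-period weights):
ΣP(2020)Q(2016) = 3×303 + 17×33 = 909 + 561 = 1470
ΣP(2016)Q(2016) = 2×303 + 18×33 = 606 + 594 = 1200
L = 1470 / 1200 × 100 = 122.5000
Paasche component (current-period weights):
ΣP(2020)Q(2020) = 3×319 + 17×35 = 957 + 595 = 1552
ΣP(2016)Q(2020) = 2×319 + 18×35 = 638 + 630 = 1268
P = 1552 / 1268 × 100 = 122.3975
Fisher = √(L × P) = √(122.5000 × 122.3975) = 122.4487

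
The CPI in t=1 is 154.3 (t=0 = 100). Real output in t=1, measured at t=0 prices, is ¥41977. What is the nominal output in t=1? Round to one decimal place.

64770.5

Nominal = Real × (Index/100) = 41977 × (154.3/100)
        = 41977 × 1.543 = 64770.5110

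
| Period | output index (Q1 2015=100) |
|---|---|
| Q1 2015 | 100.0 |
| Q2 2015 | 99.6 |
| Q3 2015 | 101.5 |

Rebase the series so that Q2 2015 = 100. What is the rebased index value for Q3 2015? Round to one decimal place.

Rebased(Q3 2015) = 101.5 / 99.6 × 100 = 101.9076

101.9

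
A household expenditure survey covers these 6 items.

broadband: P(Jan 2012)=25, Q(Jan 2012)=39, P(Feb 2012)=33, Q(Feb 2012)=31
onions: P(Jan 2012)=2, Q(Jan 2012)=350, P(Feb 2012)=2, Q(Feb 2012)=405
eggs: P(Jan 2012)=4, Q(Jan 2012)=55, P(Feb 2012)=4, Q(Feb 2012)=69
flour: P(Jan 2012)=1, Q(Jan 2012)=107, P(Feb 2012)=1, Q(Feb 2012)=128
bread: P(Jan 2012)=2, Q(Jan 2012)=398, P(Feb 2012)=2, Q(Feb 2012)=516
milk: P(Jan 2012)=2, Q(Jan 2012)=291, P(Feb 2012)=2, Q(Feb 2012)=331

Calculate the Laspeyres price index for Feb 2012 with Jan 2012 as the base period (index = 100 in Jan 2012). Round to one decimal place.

Laspeyres price index uses base-period quantities as weights.
ΣP(Feb 2012)·Q(Jan 2012) = 33×39 + 2×350 + 4×55 + 1×107 + 2×398 + 2×291 = 1287 + 700 + 220 + 107 + 796 + 582 = 3692
ΣP(Jan 2012)·Q(Jan 2012) = 25×39 + 2×350 + 4×55 + 1×107 + 2×398 + 2×291 = 975 + 700 + 220 + 107 + 796 + 582 = 3380
Index = 3692 / 3380 × 100 = 109.2308

109.2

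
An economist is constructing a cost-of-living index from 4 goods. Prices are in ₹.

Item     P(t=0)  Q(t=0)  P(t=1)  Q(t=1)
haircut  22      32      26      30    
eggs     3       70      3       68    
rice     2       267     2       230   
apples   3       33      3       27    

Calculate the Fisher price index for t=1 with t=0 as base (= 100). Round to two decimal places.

Laspeyres component (base-period weights):
ΣP(t=1)Q(t=0) = 26×32 + 3×70 + 2×267 + 3×33 = 832 + 210 + 534 + 99 = 1675
ΣP(t=0)Q(t=0) = 22×32 + 3×70 + 2×267 + 3×33 = 704 + 210 + 534 + 99 = 1547
L = 1675 / 1547 × 100 = 108.2741
Paasche component (current-period weights):
ΣP(t=1)Q(t=1) = 26×30 + 3×68 + 2×230 + 3×27 = 780 + 204 + 460 + 81 = 1525
ΣP(t=0)Q(t=1) = 22×30 + 3×68 + 2×230 + 3×27 = 660 + 204 + 460 + 81 = 1405
P = 1525 / 1405 × 100 = 108.5409
Fisher = √(L × P) = √(108.2741 × 108.5409) = 108.4074

108.41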